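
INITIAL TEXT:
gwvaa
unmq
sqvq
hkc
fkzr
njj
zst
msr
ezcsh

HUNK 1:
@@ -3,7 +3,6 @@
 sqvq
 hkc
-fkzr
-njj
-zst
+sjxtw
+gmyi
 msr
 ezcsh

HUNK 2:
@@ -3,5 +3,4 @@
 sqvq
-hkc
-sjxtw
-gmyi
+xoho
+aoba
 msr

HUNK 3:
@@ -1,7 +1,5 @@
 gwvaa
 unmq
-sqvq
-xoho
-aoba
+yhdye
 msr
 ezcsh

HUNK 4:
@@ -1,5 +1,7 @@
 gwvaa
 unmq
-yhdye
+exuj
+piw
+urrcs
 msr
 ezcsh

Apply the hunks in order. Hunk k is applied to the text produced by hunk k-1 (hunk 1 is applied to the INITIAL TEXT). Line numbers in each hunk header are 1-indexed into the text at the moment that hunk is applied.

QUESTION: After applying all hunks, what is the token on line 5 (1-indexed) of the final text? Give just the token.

Answer: urrcs

Derivation:
Hunk 1: at line 3 remove [fkzr,njj,zst] add [sjxtw,gmyi] -> 8 lines: gwvaa unmq sqvq hkc sjxtw gmyi msr ezcsh
Hunk 2: at line 3 remove [hkc,sjxtw,gmyi] add [xoho,aoba] -> 7 lines: gwvaa unmq sqvq xoho aoba msr ezcsh
Hunk 3: at line 1 remove [sqvq,xoho,aoba] add [yhdye] -> 5 lines: gwvaa unmq yhdye msr ezcsh
Hunk 4: at line 1 remove [yhdye] add [exuj,piw,urrcs] -> 7 lines: gwvaa unmq exuj piw urrcs msr ezcsh
Final line 5: urrcs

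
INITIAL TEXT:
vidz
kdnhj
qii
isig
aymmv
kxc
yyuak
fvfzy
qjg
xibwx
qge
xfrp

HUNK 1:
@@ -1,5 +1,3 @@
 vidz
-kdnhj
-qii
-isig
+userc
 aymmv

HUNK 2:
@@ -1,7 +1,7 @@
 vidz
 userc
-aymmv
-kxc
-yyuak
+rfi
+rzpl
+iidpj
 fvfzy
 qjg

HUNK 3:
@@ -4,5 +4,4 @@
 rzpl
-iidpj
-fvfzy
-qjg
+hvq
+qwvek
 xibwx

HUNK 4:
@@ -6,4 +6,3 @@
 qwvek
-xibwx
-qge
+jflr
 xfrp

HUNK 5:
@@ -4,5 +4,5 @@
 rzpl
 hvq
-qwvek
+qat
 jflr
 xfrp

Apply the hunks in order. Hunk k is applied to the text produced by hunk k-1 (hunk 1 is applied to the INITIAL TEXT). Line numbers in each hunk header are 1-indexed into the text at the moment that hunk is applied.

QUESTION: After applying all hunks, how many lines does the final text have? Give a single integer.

Answer: 8

Derivation:
Hunk 1: at line 1 remove [kdnhj,qii,isig] add [userc] -> 10 lines: vidz userc aymmv kxc yyuak fvfzy qjg xibwx qge xfrp
Hunk 2: at line 1 remove [aymmv,kxc,yyuak] add [rfi,rzpl,iidpj] -> 10 lines: vidz userc rfi rzpl iidpj fvfzy qjg xibwx qge xfrp
Hunk 3: at line 4 remove [iidpj,fvfzy,qjg] add [hvq,qwvek] -> 9 lines: vidz userc rfi rzpl hvq qwvek xibwx qge xfrp
Hunk 4: at line 6 remove [xibwx,qge] add [jflr] -> 8 lines: vidz userc rfi rzpl hvq qwvek jflr xfrp
Hunk 5: at line 4 remove [qwvek] add [qat] -> 8 lines: vidz userc rfi rzpl hvq qat jflr xfrp
Final line count: 8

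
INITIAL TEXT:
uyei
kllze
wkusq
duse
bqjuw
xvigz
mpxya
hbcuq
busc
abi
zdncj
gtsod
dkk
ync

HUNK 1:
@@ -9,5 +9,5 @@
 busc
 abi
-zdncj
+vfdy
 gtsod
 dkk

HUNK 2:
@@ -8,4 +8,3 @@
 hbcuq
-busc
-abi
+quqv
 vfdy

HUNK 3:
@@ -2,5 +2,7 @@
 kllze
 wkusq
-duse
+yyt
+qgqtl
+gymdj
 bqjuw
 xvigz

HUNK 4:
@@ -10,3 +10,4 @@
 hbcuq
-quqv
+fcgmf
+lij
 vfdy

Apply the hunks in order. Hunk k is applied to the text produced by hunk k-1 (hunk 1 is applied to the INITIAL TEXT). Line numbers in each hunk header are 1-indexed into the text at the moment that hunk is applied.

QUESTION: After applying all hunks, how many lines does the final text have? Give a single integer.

Answer: 16

Derivation:
Hunk 1: at line 9 remove [zdncj] add [vfdy] -> 14 lines: uyei kllze wkusq duse bqjuw xvigz mpxya hbcuq busc abi vfdy gtsod dkk ync
Hunk 2: at line 8 remove [busc,abi] add [quqv] -> 13 lines: uyei kllze wkusq duse bqjuw xvigz mpxya hbcuq quqv vfdy gtsod dkk ync
Hunk 3: at line 2 remove [duse] add [yyt,qgqtl,gymdj] -> 15 lines: uyei kllze wkusq yyt qgqtl gymdj bqjuw xvigz mpxya hbcuq quqv vfdy gtsod dkk ync
Hunk 4: at line 10 remove [quqv] add [fcgmf,lij] -> 16 lines: uyei kllze wkusq yyt qgqtl gymdj bqjuw xvigz mpxya hbcuq fcgmf lij vfdy gtsod dkk ync
Final line count: 16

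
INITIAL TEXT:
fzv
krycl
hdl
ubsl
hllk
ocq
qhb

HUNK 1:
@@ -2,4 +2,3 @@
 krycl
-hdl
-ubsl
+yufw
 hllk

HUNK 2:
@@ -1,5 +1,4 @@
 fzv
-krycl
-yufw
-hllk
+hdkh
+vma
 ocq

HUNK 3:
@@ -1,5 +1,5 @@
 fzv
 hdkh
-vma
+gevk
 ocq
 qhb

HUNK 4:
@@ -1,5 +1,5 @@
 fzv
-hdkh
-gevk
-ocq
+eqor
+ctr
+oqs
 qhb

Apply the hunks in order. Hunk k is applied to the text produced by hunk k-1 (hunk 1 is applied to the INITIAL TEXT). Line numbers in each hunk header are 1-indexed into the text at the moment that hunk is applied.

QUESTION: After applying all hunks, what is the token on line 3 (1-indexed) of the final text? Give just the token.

Answer: ctr

Derivation:
Hunk 1: at line 2 remove [hdl,ubsl] add [yufw] -> 6 lines: fzv krycl yufw hllk ocq qhb
Hunk 2: at line 1 remove [krycl,yufw,hllk] add [hdkh,vma] -> 5 lines: fzv hdkh vma ocq qhb
Hunk 3: at line 1 remove [vma] add [gevk] -> 5 lines: fzv hdkh gevk ocq qhb
Hunk 4: at line 1 remove [hdkh,gevk,ocq] add [eqor,ctr,oqs] -> 5 lines: fzv eqor ctr oqs qhb
Final line 3: ctr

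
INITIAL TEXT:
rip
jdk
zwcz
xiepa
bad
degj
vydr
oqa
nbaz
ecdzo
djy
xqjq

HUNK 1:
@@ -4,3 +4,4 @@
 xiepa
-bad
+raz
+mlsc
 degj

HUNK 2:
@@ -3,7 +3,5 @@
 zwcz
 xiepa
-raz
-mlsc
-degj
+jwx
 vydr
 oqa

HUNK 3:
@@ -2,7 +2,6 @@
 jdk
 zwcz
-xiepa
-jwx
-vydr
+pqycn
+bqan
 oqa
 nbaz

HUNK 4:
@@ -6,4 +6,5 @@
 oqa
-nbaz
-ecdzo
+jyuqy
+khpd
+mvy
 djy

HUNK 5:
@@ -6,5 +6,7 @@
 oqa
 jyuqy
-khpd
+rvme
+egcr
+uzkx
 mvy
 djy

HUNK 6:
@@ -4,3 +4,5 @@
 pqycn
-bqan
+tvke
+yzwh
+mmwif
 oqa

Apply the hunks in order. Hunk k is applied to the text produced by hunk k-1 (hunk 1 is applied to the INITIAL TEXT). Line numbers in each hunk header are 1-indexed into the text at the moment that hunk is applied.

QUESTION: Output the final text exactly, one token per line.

Answer: rip
jdk
zwcz
pqycn
tvke
yzwh
mmwif
oqa
jyuqy
rvme
egcr
uzkx
mvy
djy
xqjq

Derivation:
Hunk 1: at line 4 remove [bad] add [raz,mlsc] -> 13 lines: rip jdk zwcz xiepa raz mlsc degj vydr oqa nbaz ecdzo djy xqjq
Hunk 2: at line 3 remove [raz,mlsc,degj] add [jwx] -> 11 lines: rip jdk zwcz xiepa jwx vydr oqa nbaz ecdzo djy xqjq
Hunk 3: at line 2 remove [xiepa,jwx,vydr] add [pqycn,bqan] -> 10 lines: rip jdk zwcz pqycn bqan oqa nbaz ecdzo djy xqjq
Hunk 4: at line 6 remove [nbaz,ecdzo] add [jyuqy,khpd,mvy] -> 11 lines: rip jdk zwcz pqycn bqan oqa jyuqy khpd mvy djy xqjq
Hunk 5: at line 6 remove [khpd] add [rvme,egcr,uzkx] -> 13 lines: rip jdk zwcz pqycn bqan oqa jyuqy rvme egcr uzkx mvy djy xqjq
Hunk 6: at line 4 remove [bqan] add [tvke,yzwh,mmwif] -> 15 lines: rip jdk zwcz pqycn tvke yzwh mmwif oqa jyuqy rvme egcr uzkx mvy djy xqjq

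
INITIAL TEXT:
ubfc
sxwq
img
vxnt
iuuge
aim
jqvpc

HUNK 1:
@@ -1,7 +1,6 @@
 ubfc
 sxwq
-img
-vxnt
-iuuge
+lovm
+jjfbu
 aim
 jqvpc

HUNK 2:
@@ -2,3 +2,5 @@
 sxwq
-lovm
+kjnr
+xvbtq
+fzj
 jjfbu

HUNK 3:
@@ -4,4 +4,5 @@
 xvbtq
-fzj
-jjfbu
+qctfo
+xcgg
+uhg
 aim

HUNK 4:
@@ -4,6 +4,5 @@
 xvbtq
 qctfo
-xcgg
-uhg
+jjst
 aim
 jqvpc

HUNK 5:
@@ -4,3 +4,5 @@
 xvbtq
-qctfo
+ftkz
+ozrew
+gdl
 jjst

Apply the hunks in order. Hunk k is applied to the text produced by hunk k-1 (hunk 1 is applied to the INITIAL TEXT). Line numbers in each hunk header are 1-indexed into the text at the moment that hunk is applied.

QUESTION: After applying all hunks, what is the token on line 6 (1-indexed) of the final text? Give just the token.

Hunk 1: at line 1 remove [img,vxnt,iuuge] add [lovm,jjfbu] -> 6 lines: ubfc sxwq lovm jjfbu aim jqvpc
Hunk 2: at line 2 remove [lovm] add [kjnr,xvbtq,fzj] -> 8 lines: ubfc sxwq kjnr xvbtq fzj jjfbu aim jqvpc
Hunk 3: at line 4 remove [fzj,jjfbu] add [qctfo,xcgg,uhg] -> 9 lines: ubfc sxwq kjnr xvbtq qctfo xcgg uhg aim jqvpc
Hunk 4: at line 4 remove [xcgg,uhg] add [jjst] -> 8 lines: ubfc sxwq kjnr xvbtq qctfo jjst aim jqvpc
Hunk 5: at line 4 remove [qctfo] add [ftkz,ozrew,gdl] -> 10 lines: ubfc sxwq kjnr xvbtq ftkz ozrew gdl jjst aim jqvpc
Final line 6: ozrew

Answer: ozrew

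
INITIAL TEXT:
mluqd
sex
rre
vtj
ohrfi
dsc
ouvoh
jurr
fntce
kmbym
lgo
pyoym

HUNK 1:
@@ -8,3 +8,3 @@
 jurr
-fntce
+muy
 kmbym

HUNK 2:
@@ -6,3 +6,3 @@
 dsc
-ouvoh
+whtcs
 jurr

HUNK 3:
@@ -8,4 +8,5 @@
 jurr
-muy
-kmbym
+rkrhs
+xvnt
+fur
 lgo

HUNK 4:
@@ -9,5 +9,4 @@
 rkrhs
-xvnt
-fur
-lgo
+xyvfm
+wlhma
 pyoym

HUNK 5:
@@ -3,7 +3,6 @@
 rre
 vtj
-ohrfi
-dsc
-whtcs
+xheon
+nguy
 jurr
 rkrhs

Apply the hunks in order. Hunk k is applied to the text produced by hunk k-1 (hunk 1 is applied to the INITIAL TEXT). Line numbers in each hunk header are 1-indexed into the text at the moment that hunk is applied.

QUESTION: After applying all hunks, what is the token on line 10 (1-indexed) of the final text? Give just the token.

Hunk 1: at line 8 remove [fntce] add [muy] -> 12 lines: mluqd sex rre vtj ohrfi dsc ouvoh jurr muy kmbym lgo pyoym
Hunk 2: at line 6 remove [ouvoh] add [whtcs] -> 12 lines: mluqd sex rre vtj ohrfi dsc whtcs jurr muy kmbym lgo pyoym
Hunk 3: at line 8 remove [muy,kmbym] add [rkrhs,xvnt,fur] -> 13 lines: mluqd sex rre vtj ohrfi dsc whtcs jurr rkrhs xvnt fur lgo pyoym
Hunk 4: at line 9 remove [xvnt,fur,lgo] add [xyvfm,wlhma] -> 12 lines: mluqd sex rre vtj ohrfi dsc whtcs jurr rkrhs xyvfm wlhma pyoym
Hunk 5: at line 3 remove [ohrfi,dsc,whtcs] add [xheon,nguy] -> 11 lines: mluqd sex rre vtj xheon nguy jurr rkrhs xyvfm wlhma pyoym
Final line 10: wlhma

Answer: wlhma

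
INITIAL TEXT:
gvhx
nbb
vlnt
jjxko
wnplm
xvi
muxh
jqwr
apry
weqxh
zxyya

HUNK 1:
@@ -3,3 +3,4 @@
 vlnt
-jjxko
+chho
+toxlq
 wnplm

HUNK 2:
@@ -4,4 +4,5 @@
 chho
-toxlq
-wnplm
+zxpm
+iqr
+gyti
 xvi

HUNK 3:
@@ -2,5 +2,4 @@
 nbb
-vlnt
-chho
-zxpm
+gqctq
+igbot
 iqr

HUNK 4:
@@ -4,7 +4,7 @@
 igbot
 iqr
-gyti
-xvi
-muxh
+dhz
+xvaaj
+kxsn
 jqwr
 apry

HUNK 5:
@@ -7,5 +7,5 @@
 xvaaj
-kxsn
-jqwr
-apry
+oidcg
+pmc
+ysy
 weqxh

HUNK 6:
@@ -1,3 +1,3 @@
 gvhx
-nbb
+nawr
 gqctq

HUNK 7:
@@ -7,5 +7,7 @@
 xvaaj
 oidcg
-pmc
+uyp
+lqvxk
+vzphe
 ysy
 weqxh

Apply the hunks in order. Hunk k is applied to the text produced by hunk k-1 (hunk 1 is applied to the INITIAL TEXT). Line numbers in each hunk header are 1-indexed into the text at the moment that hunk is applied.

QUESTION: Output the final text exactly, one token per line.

Answer: gvhx
nawr
gqctq
igbot
iqr
dhz
xvaaj
oidcg
uyp
lqvxk
vzphe
ysy
weqxh
zxyya

Derivation:
Hunk 1: at line 3 remove [jjxko] add [chho,toxlq] -> 12 lines: gvhx nbb vlnt chho toxlq wnplm xvi muxh jqwr apry weqxh zxyya
Hunk 2: at line 4 remove [toxlq,wnplm] add [zxpm,iqr,gyti] -> 13 lines: gvhx nbb vlnt chho zxpm iqr gyti xvi muxh jqwr apry weqxh zxyya
Hunk 3: at line 2 remove [vlnt,chho,zxpm] add [gqctq,igbot] -> 12 lines: gvhx nbb gqctq igbot iqr gyti xvi muxh jqwr apry weqxh zxyya
Hunk 4: at line 4 remove [gyti,xvi,muxh] add [dhz,xvaaj,kxsn] -> 12 lines: gvhx nbb gqctq igbot iqr dhz xvaaj kxsn jqwr apry weqxh zxyya
Hunk 5: at line 7 remove [kxsn,jqwr,apry] add [oidcg,pmc,ysy] -> 12 lines: gvhx nbb gqctq igbot iqr dhz xvaaj oidcg pmc ysy weqxh zxyya
Hunk 6: at line 1 remove [nbb] add [nawr] -> 12 lines: gvhx nawr gqctq igbot iqr dhz xvaaj oidcg pmc ysy weqxh zxyya
Hunk 7: at line 7 remove [pmc] add [uyp,lqvxk,vzphe] -> 14 lines: gvhx nawr gqctq igbot iqr dhz xvaaj oidcg uyp lqvxk vzphe ysy weqxh zxyya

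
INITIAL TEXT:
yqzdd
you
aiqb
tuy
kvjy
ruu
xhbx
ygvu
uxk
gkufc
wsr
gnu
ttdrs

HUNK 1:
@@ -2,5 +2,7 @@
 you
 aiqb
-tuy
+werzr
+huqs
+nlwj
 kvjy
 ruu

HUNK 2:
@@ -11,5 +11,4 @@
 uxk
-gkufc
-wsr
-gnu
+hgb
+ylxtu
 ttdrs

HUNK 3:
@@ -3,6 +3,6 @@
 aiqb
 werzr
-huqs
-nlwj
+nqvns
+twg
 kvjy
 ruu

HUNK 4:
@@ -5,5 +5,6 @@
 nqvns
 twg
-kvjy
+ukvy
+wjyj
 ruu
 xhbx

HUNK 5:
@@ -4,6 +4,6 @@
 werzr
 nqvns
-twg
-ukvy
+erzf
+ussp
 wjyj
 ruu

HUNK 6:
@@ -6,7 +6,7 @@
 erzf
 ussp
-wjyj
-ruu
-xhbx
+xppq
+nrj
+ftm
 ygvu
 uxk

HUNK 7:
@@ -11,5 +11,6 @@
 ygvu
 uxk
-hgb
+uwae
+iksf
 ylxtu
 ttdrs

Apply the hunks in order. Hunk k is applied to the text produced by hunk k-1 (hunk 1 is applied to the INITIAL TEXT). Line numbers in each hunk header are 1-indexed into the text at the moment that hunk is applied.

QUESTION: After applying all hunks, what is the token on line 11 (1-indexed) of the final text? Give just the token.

Answer: ygvu

Derivation:
Hunk 1: at line 2 remove [tuy] add [werzr,huqs,nlwj] -> 15 lines: yqzdd you aiqb werzr huqs nlwj kvjy ruu xhbx ygvu uxk gkufc wsr gnu ttdrs
Hunk 2: at line 11 remove [gkufc,wsr,gnu] add [hgb,ylxtu] -> 14 lines: yqzdd you aiqb werzr huqs nlwj kvjy ruu xhbx ygvu uxk hgb ylxtu ttdrs
Hunk 3: at line 3 remove [huqs,nlwj] add [nqvns,twg] -> 14 lines: yqzdd you aiqb werzr nqvns twg kvjy ruu xhbx ygvu uxk hgb ylxtu ttdrs
Hunk 4: at line 5 remove [kvjy] add [ukvy,wjyj] -> 15 lines: yqzdd you aiqb werzr nqvns twg ukvy wjyj ruu xhbx ygvu uxk hgb ylxtu ttdrs
Hunk 5: at line 4 remove [twg,ukvy] add [erzf,ussp] -> 15 lines: yqzdd you aiqb werzr nqvns erzf ussp wjyj ruu xhbx ygvu uxk hgb ylxtu ttdrs
Hunk 6: at line 6 remove [wjyj,ruu,xhbx] add [xppq,nrj,ftm] -> 15 lines: yqzdd you aiqb werzr nqvns erzf ussp xppq nrj ftm ygvu uxk hgb ylxtu ttdrs
Hunk 7: at line 11 remove [hgb] add [uwae,iksf] -> 16 lines: yqzdd you aiqb werzr nqvns erzf ussp xppq nrj ftm ygvu uxk uwae iksf ylxtu ttdrs
Final line 11: ygvu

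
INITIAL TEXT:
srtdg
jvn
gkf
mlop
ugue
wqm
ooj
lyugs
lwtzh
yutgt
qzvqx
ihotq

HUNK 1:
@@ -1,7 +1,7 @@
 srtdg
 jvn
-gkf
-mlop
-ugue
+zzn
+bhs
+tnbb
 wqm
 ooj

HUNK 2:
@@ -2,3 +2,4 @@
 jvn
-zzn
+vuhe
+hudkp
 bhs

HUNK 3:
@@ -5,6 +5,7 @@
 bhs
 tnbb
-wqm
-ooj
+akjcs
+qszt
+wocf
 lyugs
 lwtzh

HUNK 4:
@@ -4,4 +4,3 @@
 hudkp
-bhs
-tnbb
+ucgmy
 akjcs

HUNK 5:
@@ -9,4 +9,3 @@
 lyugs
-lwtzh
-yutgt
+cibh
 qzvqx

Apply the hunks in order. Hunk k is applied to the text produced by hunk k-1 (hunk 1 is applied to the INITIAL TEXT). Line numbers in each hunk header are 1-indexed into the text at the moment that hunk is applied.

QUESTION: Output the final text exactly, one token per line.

Answer: srtdg
jvn
vuhe
hudkp
ucgmy
akjcs
qszt
wocf
lyugs
cibh
qzvqx
ihotq

Derivation:
Hunk 1: at line 1 remove [gkf,mlop,ugue] add [zzn,bhs,tnbb] -> 12 lines: srtdg jvn zzn bhs tnbb wqm ooj lyugs lwtzh yutgt qzvqx ihotq
Hunk 2: at line 2 remove [zzn] add [vuhe,hudkp] -> 13 lines: srtdg jvn vuhe hudkp bhs tnbb wqm ooj lyugs lwtzh yutgt qzvqx ihotq
Hunk 3: at line 5 remove [wqm,ooj] add [akjcs,qszt,wocf] -> 14 lines: srtdg jvn vuhe hudkp bhs tnbb akjcs qszt wocf lyugs lwtzh yutgt qzvqx ihotq
Hunk 4: at line 4 remove [bhs,tnbb] add [ucgmy] -> 13 lines: srtdg jvn vuhe hudkp ucgmy akjcs qszt wocf lyugs lwtzh yutgt qzvqx ihotq
Hunk 5: at line 9 remove [lwtzh,yutgt] add [cibh] -> 12 lines: srtdg jvn vuhe hudkp ucgmy akjcs qszt wocf lyugs cibh qzvqx ihotq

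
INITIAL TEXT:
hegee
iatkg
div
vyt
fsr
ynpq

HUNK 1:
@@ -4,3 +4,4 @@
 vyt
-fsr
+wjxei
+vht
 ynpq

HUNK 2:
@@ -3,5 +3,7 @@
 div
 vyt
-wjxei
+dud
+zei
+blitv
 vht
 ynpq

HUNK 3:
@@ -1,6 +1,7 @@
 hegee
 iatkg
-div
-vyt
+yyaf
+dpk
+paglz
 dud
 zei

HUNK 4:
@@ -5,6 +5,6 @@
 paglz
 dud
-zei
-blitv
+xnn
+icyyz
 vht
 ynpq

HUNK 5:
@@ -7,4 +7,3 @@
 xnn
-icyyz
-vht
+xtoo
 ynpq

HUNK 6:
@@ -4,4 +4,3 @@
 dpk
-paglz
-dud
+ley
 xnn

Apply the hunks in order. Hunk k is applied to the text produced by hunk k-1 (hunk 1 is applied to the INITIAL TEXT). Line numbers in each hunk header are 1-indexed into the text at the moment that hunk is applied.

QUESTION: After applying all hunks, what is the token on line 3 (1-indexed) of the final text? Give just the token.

Hunk 1: at line 4 remove [fsr] add [wjxei,vht] -> 7 lines: hegee iatkg div vyt wjxei vht ynpq
Hunk 2: at line 3 remove [wjxei] add [dud,zei,blitv] -> 9 lines: hegee iatkg div vyt dud zei blitv vht ynpq
Hunk 3: at line 1 remove [div,vyt] add [yyaf,dpk,paglz] -> 10 lines: hegee iatkg yyaf dpk paglz dud zei blitv vht ynpq
Hunk 4: at line 5 remove [zei,blitv] add [xnn,icyyz] -> 10 lines: hegee iatkg yyaf dpk paglz dud xnn icyyz vht ynpq
Hunk 5: at line 7 remove [icyyz,vht] add [xtoo] -> 9 lines: hegee iatkg yyaf dpk paglz dud xnn xtoo ynpq
Hunk 6: at line 4 remove [paglz,dud] add [ley] -> 8 lines: hegee iatkg yyaf dpk ley xnn xtoo ynpq
Final line 3: yyaf

Answer: yyaf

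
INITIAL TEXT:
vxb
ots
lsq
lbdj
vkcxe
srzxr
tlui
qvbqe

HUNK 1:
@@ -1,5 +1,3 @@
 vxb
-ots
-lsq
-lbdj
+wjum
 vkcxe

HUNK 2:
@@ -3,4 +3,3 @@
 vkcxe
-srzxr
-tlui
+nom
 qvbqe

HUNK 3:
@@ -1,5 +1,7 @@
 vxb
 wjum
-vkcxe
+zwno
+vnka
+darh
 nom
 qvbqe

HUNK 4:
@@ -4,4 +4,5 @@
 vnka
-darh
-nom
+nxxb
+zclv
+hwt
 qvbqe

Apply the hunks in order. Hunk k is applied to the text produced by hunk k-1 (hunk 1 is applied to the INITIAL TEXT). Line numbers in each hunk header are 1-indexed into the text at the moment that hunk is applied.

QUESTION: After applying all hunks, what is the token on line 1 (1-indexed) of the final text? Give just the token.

Hunk 1: at line 1 remove [ots,lsq,lbdj] add [wjum] -> 6 lines: vxb wjum vkcxe srzxr tlui qvbqe
Hunk 2: at line 3 remove [srzxr,tlui] add [nom] -> 5 lines: vxb wjum vkcxe nom qvbqe
Hunk 3: at line 1 remove [vkcxe] add [zwno,vnka,darh] -> 7 lines: vxb wjum zwno vnka darh nom qvbqe
Hunk 4: at line 4 remove [darh,nom] add [nxxb,zclv,hwt] -> 8 lines: vxb wjum zwno vnka nxxb zclv hwt qvbqe
Final line 1: vxb

Answer: vxb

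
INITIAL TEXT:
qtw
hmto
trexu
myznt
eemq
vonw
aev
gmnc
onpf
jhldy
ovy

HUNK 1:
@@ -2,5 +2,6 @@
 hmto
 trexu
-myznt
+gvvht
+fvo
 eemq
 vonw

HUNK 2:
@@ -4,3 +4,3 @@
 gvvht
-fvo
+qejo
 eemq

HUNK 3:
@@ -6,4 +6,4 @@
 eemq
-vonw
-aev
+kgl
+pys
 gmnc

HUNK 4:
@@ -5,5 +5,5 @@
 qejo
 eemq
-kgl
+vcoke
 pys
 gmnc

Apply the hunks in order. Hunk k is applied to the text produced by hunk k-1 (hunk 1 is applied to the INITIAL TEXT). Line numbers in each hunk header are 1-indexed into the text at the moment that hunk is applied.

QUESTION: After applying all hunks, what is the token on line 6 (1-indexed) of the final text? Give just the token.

Answer: eemq

Derivation:
Hunk 1: at line 2 remove [myznt] add [gvvht,fvo] -> 12 lines: qtw hmto trexu gvvht fvo eemq vonw aev gmnc onpf jhldy ovy
Hunk 2: at line 4 remove [fvo] add [qejo] -> 12 lines: qtw hmto trexu gvvht qejo eemq vonw aev gmnc onpf jhldy ovy
Hunk 3: at line 6 remove [vonw,aev] add [kgl,pys] -> 12 lines: qtw hmto trexu gvvht qejo eemq kgl pys gmnc onpf jhldy ovy
Hunk 4: at line 5 remove [kgl] add [vcoke] -> 12 lines: qtw hmto trexu gvvht qejo eemq vcoke pys gmnc onpf jhldy ovy
Final line 6: eemq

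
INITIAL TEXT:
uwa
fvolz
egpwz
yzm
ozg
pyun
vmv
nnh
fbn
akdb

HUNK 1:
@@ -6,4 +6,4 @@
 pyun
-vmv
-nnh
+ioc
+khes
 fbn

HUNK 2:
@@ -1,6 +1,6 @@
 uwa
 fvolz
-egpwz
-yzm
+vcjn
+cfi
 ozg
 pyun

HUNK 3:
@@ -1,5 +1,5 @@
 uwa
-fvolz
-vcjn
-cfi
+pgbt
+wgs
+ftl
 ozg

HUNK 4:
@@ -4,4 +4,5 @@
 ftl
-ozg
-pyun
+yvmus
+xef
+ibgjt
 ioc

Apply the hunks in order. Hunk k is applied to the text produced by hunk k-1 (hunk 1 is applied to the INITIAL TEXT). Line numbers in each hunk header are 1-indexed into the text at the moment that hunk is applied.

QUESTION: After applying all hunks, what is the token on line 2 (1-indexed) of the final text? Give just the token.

Answer: pgbt

Derivation:
Hunk 1: at line 6 remove [vmv,nnh] add [ioc,khes] -> 10 lines: uwa fvolz egpwz yzm ozg pyun ioc khes fbn akdb
Hunk 2: at line 1 remove [egpwz,yzm] add [vcjn,cfi] -> 10 lines: uwa fvolz vcjn cfi ozg pyun ioc khes fbn akdb
Hunk 3: at line 1 remove [fvolz,vcjn,cfi] add [pgbt,wgs,ftl] -> 10 lines: uwa pgbt wgs ftl ozg pyun ioc khes fbn akdb
Hunk 4: at line 4 remove [ozg,pyun] add [yvmus,xef,ibgjt] -> 11 lines: uwa pgbt wgs ftl yvmus xef ibgjt ioc khes fbn akdb
Final line 2: pgbt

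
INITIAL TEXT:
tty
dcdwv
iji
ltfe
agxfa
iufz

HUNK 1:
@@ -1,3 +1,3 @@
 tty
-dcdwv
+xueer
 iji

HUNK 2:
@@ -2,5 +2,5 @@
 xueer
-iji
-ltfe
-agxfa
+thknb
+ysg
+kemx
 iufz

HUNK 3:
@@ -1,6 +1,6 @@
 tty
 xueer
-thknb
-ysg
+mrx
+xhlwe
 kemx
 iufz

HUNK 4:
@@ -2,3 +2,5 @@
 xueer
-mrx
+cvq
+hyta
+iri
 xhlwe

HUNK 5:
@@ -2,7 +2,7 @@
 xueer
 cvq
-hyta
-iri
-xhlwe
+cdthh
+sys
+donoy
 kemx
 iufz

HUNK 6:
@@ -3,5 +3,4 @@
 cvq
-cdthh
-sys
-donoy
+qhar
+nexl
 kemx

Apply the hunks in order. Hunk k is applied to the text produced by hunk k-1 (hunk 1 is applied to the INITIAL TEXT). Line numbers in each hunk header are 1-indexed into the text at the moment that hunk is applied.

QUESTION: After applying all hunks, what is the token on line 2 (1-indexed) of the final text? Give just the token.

Answer: xueer

Derivation:
Hunk 1: at line 1 remove [dcdwv] add [xueer] -> 6 lines: tty xueer iji ltfe agxfa iufz
Hunk 2: at line 2 remove [iji,ltfe,agxfa] add [thknb,ysg,kemx] -> 6 lines: tty xueer thknb ysg kemx iufz
Hunk 3: at line 1 remove [thknb,ysg] add [mrx,xhlwe] -> 6 lines: tty xueer mrx xhlwe kemx iufz
Hunk 4: at line 2 remove [mrx] add [cvq,hyta,iri] -> 8 lines: tty xueer cvq hyta iri xhlwe kemx iufz
Hunk 5: at line 2 remove [hyta,iri,xhlwe] add [cdthh,sys,donoy] -> 8 lines: tty xueer cvq cdthh sys donoy kemx iufz
Hunk 6: at line 3 remove [cdthh,sys,donoy] add [qhar,nexl] -> 7 lines: tty xueer cvq qhar nexl kemx iufz
Final line 2: xueer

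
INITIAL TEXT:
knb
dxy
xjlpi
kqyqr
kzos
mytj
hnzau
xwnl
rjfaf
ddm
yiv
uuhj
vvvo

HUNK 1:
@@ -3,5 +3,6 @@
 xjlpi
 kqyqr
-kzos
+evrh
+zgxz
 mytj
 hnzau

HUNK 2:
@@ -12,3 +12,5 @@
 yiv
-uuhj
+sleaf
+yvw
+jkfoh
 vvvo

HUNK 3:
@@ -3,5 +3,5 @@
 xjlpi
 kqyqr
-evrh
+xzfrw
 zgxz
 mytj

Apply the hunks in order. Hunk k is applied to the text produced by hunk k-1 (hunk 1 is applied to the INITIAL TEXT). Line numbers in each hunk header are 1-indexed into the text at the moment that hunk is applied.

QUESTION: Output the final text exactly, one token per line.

Hunk 1: at line 3 remove [kzos] add [evrh,zgxz] -> 14 lines: knb dxy xjlpi kqyqr evrh zgxz mytj hnzau xwnl rjfaf ddm yiv uuhj vvvo
Hunk 2: at line 12 remove [uuhj] add [sleaf,yvw,jkfoh] -> 16 lines: knb dxy xjlpi kqyqr evrh zgxz mytj hnzau xwnl rjfaf ddm yiv sleaf yvw jkfoh vvvo
Hunk 3: at line 3 remove [evrh] add [xzfrw] -> 16 lines: knb dxy xjlpi kqyqr xzfrw zgxz mytj hnzau xwnl rjfaf ddm yiv sleaf yvw jkfoh vvvo

Answer: knb
dxy
xjlpi
kqyqr
xzfrw
zgxz
mytj
hnzau
xwnl
rjfaf
ddm
yiv
sleaf
yvw
jkfoh
vvvo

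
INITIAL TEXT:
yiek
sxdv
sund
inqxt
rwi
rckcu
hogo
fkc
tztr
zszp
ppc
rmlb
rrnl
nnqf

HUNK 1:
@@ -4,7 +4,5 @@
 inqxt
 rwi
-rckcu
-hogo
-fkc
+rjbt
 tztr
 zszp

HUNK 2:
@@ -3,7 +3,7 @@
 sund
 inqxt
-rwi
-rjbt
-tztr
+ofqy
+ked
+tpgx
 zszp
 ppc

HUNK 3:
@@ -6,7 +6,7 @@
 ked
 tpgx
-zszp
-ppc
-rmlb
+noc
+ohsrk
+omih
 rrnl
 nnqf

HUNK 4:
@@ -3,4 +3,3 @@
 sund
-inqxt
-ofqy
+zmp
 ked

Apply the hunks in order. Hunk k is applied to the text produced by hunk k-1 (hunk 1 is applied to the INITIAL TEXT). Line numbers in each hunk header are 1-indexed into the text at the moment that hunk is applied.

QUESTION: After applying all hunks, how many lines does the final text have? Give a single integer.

Answer: 11

Derivation:
Hunk 1: at line 4 remove [rckcu,hogo,fkc] add [rjbt] -> 12 lines: yiek sxdv sund inqxt rwi rjbt tztr zszp ppc rmlb rrnl nnqf
Hunk 2: at line 3 remove [rwi,rjbt,tztr] add [ofqy,ked,tpgx] -> 12 lines: yiek sxdv sund inqxt ofqy ked tpgx zszp ppc rmlb rrnl nnqf
Hunk 3: at line 6 remove [zszp,ppc,rmlb] add [noc,ohsrk,omih] -> 12 lines: yiek sxdv sund inqxt ofqy ked tpgx noc ohsrk omih rrnl nnqf
Hunk 4: at line 3 remove [inqxt,ofqy] add [zmp] -> 11 lines: yiek sxdv sund zmp ked tpgx noc ohsrk omih rrnl nnqf
Final line count: 11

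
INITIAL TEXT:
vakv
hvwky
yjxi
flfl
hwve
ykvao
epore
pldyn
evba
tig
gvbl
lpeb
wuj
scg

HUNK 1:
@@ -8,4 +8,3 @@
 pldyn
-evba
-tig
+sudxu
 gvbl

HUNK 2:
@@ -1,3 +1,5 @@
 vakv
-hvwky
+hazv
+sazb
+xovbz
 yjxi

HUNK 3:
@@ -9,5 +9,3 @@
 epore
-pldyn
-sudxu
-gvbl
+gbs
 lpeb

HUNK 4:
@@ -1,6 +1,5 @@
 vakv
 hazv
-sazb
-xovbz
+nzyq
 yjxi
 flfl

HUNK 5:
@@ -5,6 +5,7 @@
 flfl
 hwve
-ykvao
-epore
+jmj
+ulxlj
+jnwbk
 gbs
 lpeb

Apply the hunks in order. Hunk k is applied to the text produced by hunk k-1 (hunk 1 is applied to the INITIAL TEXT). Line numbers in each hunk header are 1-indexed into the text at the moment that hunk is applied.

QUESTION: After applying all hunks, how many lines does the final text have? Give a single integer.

Hunk 1: at line 8 remove [evba,tig] add [sudxu] -> 13 lines: vakv hvwky yjxi flfl hwve ykvao epore pldyn sudxu gvbl lpeb wuj scg
Hunk 2: at line 1 remove [hvwky] add [hazv,sazb,xovbz] -> 15 lines: vakv hazv sazb xovbz yjxi flfl hwve ykvao epore pldyn sudxu gvbl lpeb wuj scg
Hunk 3: at line 9 remove [pldyn,sudxu,gvbl] add [gbs] -> 13 lines: vakv hazv sazb xovbz yjxi flfl hwve ykvao epore gbs lpeb wuj scg
Hunk 4: at line 1 remove [sazb,xovbz] add [nzyq] -> 12 lines: vakv hazv nzyq yjxi flfl hwve ykvao epore gbs lpeb wuj scg
Hunk 5: at line 5 remove [ykvao,epore] add [jmj,ulxlj,jnwbk] -> 13 lines: vakv hazv nzyq yjxi flfl hwve jmj ulxlj jnwbk gbs lpeb wuj scg
Final line count: 13

Answer: 13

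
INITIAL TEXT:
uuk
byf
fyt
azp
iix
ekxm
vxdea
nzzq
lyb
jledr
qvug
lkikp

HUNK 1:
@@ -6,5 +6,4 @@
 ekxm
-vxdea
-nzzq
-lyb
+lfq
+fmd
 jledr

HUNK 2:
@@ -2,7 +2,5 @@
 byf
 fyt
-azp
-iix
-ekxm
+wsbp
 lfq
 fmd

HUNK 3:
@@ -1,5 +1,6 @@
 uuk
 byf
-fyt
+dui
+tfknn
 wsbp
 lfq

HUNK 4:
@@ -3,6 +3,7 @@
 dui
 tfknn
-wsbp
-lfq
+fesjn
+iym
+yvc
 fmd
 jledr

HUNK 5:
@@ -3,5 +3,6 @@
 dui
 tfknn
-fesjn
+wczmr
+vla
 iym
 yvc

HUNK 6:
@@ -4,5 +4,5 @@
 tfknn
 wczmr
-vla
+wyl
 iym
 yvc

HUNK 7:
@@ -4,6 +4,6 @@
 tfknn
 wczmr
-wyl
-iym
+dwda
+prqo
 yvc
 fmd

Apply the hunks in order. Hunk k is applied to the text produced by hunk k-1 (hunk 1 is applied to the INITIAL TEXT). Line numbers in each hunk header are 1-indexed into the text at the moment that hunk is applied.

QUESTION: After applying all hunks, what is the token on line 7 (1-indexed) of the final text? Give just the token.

Answer: prqo

Derivation:
Hunk 1: at line 6 remove [vxdea,nzzq,lyb] add [lfq,fmd] -> 11 lines: uuk byf fyt azp iix ekxm lfq fmd jledr qvug lkikp
Hunk 2: at line 2 remove [azp,iix,ekxm] add [wsbp] -> 9 lines: uuk byf fyt wsbp lfq fmd jledr qvug lkikp
Hunk 3: at line 1 remove [fyt] add [dui,tfknn] -> 10 lines: uuk byf dui tfknn wsbp lfq fmd jledr qvug lkikp
Hunk 4: at line 3 remove [wsbp,lfq] add [fesjn,iym,yvc] -> 11 lines: uuk byf dui tfknn fesjn iym yvc fmd jledr qvug lkikp
Hunk 5: at line 3 remove [fesjn] add [wczmr,vla] -> 12 lines: uuk byf dui tfknn wczmr vla iym yvc fmd jledr qvug lkikp
Hunk 6: at line 4 remove [vla] add [wyl] -> 12 lines: uuk byf dui tfknn wczmr wyl iym yvc fmd jledr qvug lkikp
Hunk 7: at line 4 remove [wyl,iym] add [dwda,prqo] -> 12 lines: uuk byf dui tfknn wczmr dwda prqo yvc fmd jledr qvug lkikp
Final line 7: prqo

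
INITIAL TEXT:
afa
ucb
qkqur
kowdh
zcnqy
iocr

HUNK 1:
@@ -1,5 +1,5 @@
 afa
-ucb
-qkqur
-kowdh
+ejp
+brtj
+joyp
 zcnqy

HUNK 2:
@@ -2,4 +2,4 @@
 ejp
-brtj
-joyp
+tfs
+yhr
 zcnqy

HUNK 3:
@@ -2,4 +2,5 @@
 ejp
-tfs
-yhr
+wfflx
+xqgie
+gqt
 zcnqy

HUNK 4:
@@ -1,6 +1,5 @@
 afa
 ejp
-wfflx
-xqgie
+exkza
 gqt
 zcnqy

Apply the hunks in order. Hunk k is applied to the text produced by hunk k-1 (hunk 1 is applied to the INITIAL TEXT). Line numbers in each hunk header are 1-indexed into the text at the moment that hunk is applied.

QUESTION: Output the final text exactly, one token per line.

Hunk 1: at line 1 remove [ucb,qkqur,kowdh] add [ejp,brtj,joyp] -> 6 lines: afa ejp brtj joyp zcnqy iocr
Hunk 2: at line 2 remove [brtj,joyp] add [tfs,yhr] -> 6 lines: afa ejp tfs yhr zcnqy iocr
Hunk 3: at line 2 remove [tfs,yhr] add [wfflx,xqgie,gqt] -> 7 lines: afa ejp wfflx xqgie gqt zcnqy iocr
Hunk 4: at line 1 remove [wfflx,xqgie] add [exkza] -> 6 lines: afa ejp exkza gqt zcnqy iocr

Answer: afa
ejp
exkza
gqt
zcnqy
iocr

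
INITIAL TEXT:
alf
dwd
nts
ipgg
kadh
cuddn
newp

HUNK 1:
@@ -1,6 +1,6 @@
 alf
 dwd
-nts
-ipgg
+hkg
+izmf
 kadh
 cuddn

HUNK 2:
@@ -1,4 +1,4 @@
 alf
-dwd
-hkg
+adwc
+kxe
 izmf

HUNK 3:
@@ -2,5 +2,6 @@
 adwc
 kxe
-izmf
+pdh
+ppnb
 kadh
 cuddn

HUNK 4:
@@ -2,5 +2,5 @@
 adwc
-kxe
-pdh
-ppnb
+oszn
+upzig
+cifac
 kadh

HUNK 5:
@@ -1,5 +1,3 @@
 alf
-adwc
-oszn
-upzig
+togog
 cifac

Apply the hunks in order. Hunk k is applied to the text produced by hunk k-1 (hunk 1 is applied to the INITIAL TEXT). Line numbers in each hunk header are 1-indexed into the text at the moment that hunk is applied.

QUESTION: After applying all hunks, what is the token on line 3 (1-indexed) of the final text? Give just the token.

Hunk 1: at line 1 remove [nts,ipgg] add [hkg,izmf] -> 7 lines: alf dwd hkg izmf kadh cuddn newp
Hunk 2: at line 1 remove [dwd,hkg] add [adwc,kxe] -> 7 lines: alf adwc kxe izmf kadh cuddn newp
Hunk 3: at line 2 remove [izmf] add [pdh,ppnb] -> 8 lines: alf adwc kxe pdh ppnb kadh cuddn newp
Hunk 4: at line 2 remove [kxe,pdh,ppnb] add [oszn,upzig,cifac] -> 8 lines: alf adwc oszn upzig cifac kadh cuddn newp
Hunk 5: at line 1 remove [adwc,oszn,upzig] add [togog] -> 6 lines: alf togog cifac kadh cuddn newp
Final line 3: cifac

Answer: cifac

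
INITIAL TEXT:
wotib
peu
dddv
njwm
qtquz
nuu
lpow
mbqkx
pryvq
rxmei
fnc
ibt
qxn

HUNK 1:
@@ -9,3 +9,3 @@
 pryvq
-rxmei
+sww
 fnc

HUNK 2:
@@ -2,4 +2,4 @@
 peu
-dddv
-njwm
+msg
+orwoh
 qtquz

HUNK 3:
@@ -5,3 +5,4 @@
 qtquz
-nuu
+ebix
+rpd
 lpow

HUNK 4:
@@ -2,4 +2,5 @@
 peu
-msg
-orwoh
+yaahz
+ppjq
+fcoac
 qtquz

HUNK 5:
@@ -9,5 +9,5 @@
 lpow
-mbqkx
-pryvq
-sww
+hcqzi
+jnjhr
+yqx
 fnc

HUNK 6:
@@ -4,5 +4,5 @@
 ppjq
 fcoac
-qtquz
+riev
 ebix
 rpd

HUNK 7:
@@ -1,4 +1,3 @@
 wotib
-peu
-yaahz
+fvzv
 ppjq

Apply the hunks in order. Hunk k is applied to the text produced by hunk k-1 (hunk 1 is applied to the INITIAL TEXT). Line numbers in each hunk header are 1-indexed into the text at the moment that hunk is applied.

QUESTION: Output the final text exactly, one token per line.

Answer: wotib
fvzv
ppjq
fcoac
riev
ebix
rpd
lpow
hcqzi
jnjhr
yqx
fnc
ibt
qxn

Derivation:
Hunk 1: at line 9 remove [rxmei] add [sww] -> 13 lines: wotib peu dddv njwm qtquz nuu lpow mbqkx pryvq sww fnc ibt qxn
Hunk 2: at line 2 remove [dddv,njwm] add [msg,orwoh] -> 13 lines: wotib peu msg orwoh qtquz nuu lpow mbqkx pryvq sww fnc ibt qxn
Hunk 3: at line 5 remove [nuu] add [ebix,rpd] -> 14 lines: wotib peu msg orwoh qtquz ebix rpd lpow mbqkx pryvq sww fnc ibt qxn
Hunk 4: at line 2 remove [msg,orwoh] add [yaahz,ppjq,fcoac] -> 15 lines: wotib peu yaahz ppjq fcoac qtquz ebix rpd lpow mbqkx pryvq sww fnc ibt qxn
Hunk 5: at line 9 remove [mbqkx,pryvq,sww] add [hcqzi,jnjhr,yqx] -> 15 lines: wotib peu yaahz ppjq fcoac qtquz ebix rpd lpow hcqzi jnjhr yqx fnc ibt qxn
Hunk 6: at line 4 remove [qtquz] add [riev] -> 15 lines: wotib peu yaahz ppjq fcoac riev ebix rpd lpow hcqzi jnjhr yqx fnc ibt qxn
Hunk 7: at line 1 remove [peu,yaahz] add [fvzv] -> 14 lines: wotib fvzv ppjq fcoac riev ebix rpd lpow hcqzi jnjhr yqx fnc ibt qxn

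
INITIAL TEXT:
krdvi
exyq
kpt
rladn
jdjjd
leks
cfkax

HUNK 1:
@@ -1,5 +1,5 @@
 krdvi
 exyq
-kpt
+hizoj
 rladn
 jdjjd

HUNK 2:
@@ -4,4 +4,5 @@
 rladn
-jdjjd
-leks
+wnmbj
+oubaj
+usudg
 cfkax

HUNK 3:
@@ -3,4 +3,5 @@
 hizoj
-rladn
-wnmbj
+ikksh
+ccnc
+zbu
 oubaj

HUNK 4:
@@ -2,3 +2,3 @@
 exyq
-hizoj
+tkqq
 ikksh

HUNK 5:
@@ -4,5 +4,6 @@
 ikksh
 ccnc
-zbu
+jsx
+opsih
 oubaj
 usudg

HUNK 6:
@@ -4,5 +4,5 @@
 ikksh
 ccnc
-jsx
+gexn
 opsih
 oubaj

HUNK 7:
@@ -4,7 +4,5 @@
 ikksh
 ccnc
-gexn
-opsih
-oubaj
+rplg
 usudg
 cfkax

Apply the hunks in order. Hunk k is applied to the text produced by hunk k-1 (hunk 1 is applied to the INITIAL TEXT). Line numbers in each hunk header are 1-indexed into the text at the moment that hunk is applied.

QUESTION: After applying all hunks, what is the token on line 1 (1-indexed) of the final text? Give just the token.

Hunk 1: at line 1 remove [kpt] add [hizoj] -> 7 lines: krdvi exyq hizoj rladn jdjjd leks cfkax
Hunk 2: at line 4 remove [jdjjd,leks] add [wnmbj,oubaj,usudg] -> 8 lines: krdvi exyq hizoj rladn wnmbj oubaj usudg cfkax
Hunk 3: at line 3 remove [rladn,wnmbj] add [ikksh,ccnc,zbu] -> 9 lines: krdvi exyq hizoj ikksh ccnc zbu oubaj usudg cfkax
Hunk 4: at line 2 remove [hizoj] add [tkqq] -> 9 lines: krdvi exyq tkqq ikksh ccnc zbu oubaj usudg cfkax
Hunk 5: at line 4 remove [zbu] add [jsx,opsih] -> 10 lines: krdvi exyq tkqq ikksh ccnc jsx opsih oubaj usudg cfkax
Hunk 6: at line 4 remove [jsx] add [gexn] -> 10 lines: krdvi exyq tkqq ikksh ccnc gexn opsih oubaj usudg cfkax
Hunk 7: at line 4 remove [gexn,opsih,oubaj] add [rplg] -> 8 lines: krdvi exyq tkqq ikksh ccnc rplg usudg cfkax
Final line 1: krdvi

Answer: krdvi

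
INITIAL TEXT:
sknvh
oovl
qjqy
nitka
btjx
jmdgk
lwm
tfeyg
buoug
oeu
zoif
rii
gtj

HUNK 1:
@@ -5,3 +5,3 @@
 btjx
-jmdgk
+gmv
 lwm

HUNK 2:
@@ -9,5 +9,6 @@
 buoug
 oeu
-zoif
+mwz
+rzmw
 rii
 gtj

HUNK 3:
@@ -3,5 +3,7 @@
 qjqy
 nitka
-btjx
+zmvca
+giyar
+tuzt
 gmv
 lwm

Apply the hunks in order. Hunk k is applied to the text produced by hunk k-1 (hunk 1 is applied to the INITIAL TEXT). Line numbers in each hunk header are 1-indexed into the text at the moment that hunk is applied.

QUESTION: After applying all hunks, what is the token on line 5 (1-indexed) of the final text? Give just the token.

Answer: zmvca

Derivation:
Hunk 1: at line 5 remove [jmdgk] add [gmv] -> 13 lines: sknvh oovl qjqy nitka btjx gmv lwm tfeyg buoug oeu zoif rii gtj
Hunk 2: at line 9 remove [zoif] add [mwz,rzmw] -> 14 lines: sknvh oovl qjqy nitka btjx gmv lwm tfeyg buoug oeu mwz rzmw rii gtj
Hunk 3: at line 3 remove [btjx] add [zmvca,giyar,tuzt] -> 16 lines: sknvh oovl qjqy nitka zmvca giyar tuzt gmv lwm tfeyg buoug oeu mwz rzmw rii gtj
Final line 5: zmvca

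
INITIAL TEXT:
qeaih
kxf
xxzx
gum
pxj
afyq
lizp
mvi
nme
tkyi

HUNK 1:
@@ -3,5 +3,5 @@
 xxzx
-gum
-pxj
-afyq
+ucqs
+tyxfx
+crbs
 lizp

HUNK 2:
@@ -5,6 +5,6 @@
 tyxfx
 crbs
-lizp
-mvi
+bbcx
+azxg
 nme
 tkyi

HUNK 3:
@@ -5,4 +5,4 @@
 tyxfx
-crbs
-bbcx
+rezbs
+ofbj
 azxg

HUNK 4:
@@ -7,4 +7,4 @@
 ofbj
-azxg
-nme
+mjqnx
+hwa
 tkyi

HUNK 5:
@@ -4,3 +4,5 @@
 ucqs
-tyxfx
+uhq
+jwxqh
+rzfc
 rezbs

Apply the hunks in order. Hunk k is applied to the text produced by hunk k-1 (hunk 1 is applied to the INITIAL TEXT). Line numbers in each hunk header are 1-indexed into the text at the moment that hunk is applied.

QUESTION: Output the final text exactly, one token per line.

Hunk 1: at line 3 remove [gum,pxj,afyq] add [ucqs,tyxfx,crbs] -> 10 lines: qeaih kxf xxzx ucqs tyxfx crbs lizp mvi nme tkyi
Hunk 2: at line 5 remove [lizp,mvi] add [bbcx,azxg] -> 10 lines: qeaih kxf xxzx ucqs tyxfx crbs bbcx azxg nme tkyi
Hunk 3: at line 5 remove [crbs,bbcx] add [rezbs,ofbj] -> 10 lines: qeaih kxf xxzx ucqs tyxfx rezbs ofbj azxg nme tkyi
Hunk 4: at line 7 remove [azxg,nme] add [mjqnx,hwa] -> 10 lines: qeaih kxf xxzx ucqs tyxfx rezbs ofbj mjqnx hwa tkyi
Hunk 5: at line 4 remove [tyxfx] add [uhq,jwxqh,rzfc] -> 12 lines: qeaih kxf xxzx ucqs uhq jwxqh rzfc rezbs ofbj mjqnx hwa tkyi

Answer: qeaih
kxf
xxzx
ucqs
uhq
jwxqh
rzfc
rezbs
ofbj
mjqnx
hwa
tkyi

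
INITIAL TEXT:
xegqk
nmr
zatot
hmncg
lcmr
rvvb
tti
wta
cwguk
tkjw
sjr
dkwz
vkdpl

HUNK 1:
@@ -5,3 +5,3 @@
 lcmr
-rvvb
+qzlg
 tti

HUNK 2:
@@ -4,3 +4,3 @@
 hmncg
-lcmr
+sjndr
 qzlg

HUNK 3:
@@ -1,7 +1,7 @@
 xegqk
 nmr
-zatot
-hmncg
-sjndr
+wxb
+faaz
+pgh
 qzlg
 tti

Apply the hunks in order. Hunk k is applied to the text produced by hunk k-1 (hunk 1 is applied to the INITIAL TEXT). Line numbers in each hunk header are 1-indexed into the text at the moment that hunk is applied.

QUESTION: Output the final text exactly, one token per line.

Hunk 1: at line 5 remove [rvvb] add [qzlg] -> 13 lines: xegqk nmr zatot hmncg lcmr qzlg tti wta cwguk tkjw sjr dkwz vkdpl
Hunk 2: at line 4 remove [lcmr] add [sjndr] -> 13 lines: xegqk nmr zatot hmncg sjndr qzlg tti wta cwguk tkjw sjr dkwz vkdpl
Hunk 3: at line 1 remove [zatot,hmncg,sjndr] add [wxb,faaz,pgh] -> 13 lines: xegqk nmr wxb faaz pgh qzlg tti wta cwguk tkjw sjr dkwz vkdpl

Answer: xegqk
nmr
wxb
faaz
pgh
qzlg
tti
wta
cwguk
tkjw
sjr
dkwz
vkdpl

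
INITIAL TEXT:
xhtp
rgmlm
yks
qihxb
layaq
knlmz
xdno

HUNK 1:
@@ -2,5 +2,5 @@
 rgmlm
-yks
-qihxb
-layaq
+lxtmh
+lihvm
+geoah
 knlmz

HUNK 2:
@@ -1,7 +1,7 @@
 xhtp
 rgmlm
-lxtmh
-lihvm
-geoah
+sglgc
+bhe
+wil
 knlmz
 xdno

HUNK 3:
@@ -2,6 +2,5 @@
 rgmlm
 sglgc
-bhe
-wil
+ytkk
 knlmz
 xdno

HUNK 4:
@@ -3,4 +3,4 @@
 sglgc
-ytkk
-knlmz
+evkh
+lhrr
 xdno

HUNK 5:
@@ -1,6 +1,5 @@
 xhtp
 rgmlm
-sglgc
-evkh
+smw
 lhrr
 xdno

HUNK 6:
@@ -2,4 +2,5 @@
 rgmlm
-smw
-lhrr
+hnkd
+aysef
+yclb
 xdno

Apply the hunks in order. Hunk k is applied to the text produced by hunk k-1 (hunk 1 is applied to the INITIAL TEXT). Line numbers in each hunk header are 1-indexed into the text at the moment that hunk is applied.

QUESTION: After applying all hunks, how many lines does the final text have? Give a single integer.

Hunk 1: at line 2 remove [yks,qihxb,layaq] add [lxtmh,lihvm,geoah] -> 7 lines: xhtp rgmlm lxtmh lihvm geoah knlmz xdno
Hunk 2: at line 1 remove [lxtmh,lihvm,geoah] add [sglgc,bhe,wil] -> 7 lines: xhtp rgmlm sglgc bhe wil knlmz xdno
Hunk 3: at line 2 remove [bhe,wil] add [ytkk] -> 6 lines: xhtp rgmlm sglgc ytkk knlmz xdno
Hunk 4: at line 3 remove [ytkk,knlmz] add [evkh,lhrr] -> 6 lines: xhtp rgmlm sglgc evkh lhrr xdno
Hunk 5: at line 1 remove [sglgc,evkh] add [smw] -> 5 lines: xhtp rgmlm smw lhrr xdno
Hunk 6: at line 2 remove [smw,lhrr] add [hnkd,aysef,yclb] -> 6 lines: xhtp rgmlm hnkd aysef yclb xdno
Final line count: 6

Answer: 6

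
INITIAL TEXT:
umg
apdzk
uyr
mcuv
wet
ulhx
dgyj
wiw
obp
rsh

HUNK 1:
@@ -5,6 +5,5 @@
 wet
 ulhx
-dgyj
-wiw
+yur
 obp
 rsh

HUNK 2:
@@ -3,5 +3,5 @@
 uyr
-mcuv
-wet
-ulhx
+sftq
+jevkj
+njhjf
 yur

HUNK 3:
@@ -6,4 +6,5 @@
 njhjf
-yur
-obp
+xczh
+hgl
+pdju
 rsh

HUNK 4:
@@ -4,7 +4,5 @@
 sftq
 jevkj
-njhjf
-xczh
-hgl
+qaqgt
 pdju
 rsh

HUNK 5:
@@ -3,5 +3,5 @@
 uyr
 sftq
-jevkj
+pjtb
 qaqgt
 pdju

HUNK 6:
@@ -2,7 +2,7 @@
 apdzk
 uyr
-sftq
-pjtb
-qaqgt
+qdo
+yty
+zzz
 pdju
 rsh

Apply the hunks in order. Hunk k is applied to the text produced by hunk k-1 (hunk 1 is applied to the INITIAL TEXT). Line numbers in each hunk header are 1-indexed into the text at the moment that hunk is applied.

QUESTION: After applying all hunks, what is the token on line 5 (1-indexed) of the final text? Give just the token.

Hunk 1: at line 5 remove [dgyj,wiw] add [yur] -> 9 lines: umg apdzk uyr mcuv wet ulhx yur obp rsh
Hunk 2: at line 3 remove [mcuv,wet,ulhx] add [sftq,jevkj,njhjf] -> 9 lines: umg apdzk uyr sftq jevkj njhjf yur obp rsh
Hunk 3: at line 6 remove [yur,obp] add [xczh,hgl,pdju] -> 10 lines: umg apdzk uyr sftq jevkj njhjf xczh hgl pdju rsh
Hunk 4: at line 4 remove [njhjf,xczh,hgl] add [qaqgt] -> 8 lines: umg apdzk uyr sftq jevkj qaqgt pdju rsh
Hunk 5: at line 3 remove [jevkj] add [pjtb] -> 8 lines: umg apdzk uyr sftq pjtb qaqgt pdju rsh
Hunk 6: at line 2 remove [sftq,pjtb,qaqgt] add [qdo,yty,zzz] -> 8 lines: umg apdzk uyr qdo yty zzz pdju rsh
Final line 5: yty

Answer: yty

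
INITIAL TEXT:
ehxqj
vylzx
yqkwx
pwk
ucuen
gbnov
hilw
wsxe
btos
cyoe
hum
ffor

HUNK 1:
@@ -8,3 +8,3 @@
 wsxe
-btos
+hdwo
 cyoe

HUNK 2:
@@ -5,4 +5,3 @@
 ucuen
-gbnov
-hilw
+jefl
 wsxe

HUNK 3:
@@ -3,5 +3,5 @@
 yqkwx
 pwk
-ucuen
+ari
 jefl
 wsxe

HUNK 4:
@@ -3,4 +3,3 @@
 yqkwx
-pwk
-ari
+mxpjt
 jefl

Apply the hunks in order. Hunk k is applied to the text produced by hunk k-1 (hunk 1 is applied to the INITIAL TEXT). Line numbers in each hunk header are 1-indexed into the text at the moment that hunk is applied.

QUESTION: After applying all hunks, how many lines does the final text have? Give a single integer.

Hunk 1: at line 8 remove [btos] add [hdwo] -> 12 lines: ehxqj vylzx yqkwx pwk ucuen gbnov hilw wsxe hdwo cyoe hum ffor
Hunk 2: at line 5 remove [gbnov,hilw] add [jefl] -> 11 lines: ehxqj vylzx yqkwx pwk ucuen jefl wsxe hdwo cyoe hum ffor
Hunk 3: at line 3 remove [ucuen] add [ari] -> 11 lines: ehxqj vylzx yqkwx pwk ari jefl wsxe hdwo cyoe hum ffor
Hunk 4: at line 3 remove [pwk,ari] add [mxpjt] -> 10 lines: ehxqj vylzx yqkwx mxpjt jefl wsxe hdwo cyoe hum ffor
Final line count: 10

Answer: 10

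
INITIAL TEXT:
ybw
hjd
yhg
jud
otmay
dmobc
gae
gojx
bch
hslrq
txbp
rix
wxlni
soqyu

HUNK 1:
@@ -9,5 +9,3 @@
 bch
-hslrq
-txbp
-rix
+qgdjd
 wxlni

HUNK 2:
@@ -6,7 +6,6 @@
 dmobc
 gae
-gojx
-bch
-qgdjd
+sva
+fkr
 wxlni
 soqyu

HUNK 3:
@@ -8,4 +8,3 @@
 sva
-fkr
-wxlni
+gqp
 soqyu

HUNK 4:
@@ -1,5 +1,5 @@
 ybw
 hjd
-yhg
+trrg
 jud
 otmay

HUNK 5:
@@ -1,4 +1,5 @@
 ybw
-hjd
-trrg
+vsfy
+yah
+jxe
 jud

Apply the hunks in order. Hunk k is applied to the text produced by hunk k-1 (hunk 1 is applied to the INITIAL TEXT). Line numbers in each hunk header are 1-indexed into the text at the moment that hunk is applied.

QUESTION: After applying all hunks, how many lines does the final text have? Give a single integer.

Answer: 11

Derivation:
Hunk 1: at line 9 remove [hslrq,txbp,rix] add [qgdjd] -> 12 lines: ybw hjd yhg jud otmay dmobc gae gojx bch qgdjd wxlni soqyu
Hunk 2: at line 6 remove [gojx,bch,qgdjd] add [sva,fkr] -> 11 lines: ybw hjd yhg jud otmay dmobc gae sva fkr wxlni soqyu
Hunk 3: at line 8 remove [fkr,wxlni] add [gqp] -> 10 lines: ybw hjd yhg jud otmay dmobc gae sva gqp soqyu
Hunk 4: at line 1 remove [yhg] add [trrg] -> 10 lines: ybw hjd trrg jud otmay dmobc gae sva gqp soqyu
Hunk 5: at line 1 remove [hjd,trrg] add [vsfy,yah,jxe] -> 11 lines: ybw vsfy yah jxe jud otmay dmobc gae sva gqp soqyu
Final line count: 11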